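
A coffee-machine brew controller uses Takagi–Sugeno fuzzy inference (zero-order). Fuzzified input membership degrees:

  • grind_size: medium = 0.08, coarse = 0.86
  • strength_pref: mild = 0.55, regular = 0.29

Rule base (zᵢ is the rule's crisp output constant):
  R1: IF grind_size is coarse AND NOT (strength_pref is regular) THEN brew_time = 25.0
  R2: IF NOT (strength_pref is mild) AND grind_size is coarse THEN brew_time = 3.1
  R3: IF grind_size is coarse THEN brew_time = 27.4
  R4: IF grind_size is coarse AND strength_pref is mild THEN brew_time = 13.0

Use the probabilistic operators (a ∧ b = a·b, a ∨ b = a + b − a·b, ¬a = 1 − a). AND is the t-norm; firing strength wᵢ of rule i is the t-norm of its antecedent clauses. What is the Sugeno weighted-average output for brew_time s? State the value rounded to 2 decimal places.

19.81

R1 (z=25.0): coarse=0.86, ¬regular=1−0.29=0.71; AND[a·b] → w = 0.6106
R2 (z=3.1): ¬mild=1−0.55=0.45, coarse=0.86; AND[a·b] → w = 0.3870
R3 (z=27.4): coarse=0.86 → w = 0.8600
R4 (z=13.0): coarse=0.86, mild=0.55; AND[a·b] → w = 0.4730
Weighted average = (0.6106·25.0 + 0.3870·3.1 + 0.8600·27.4 + 0.4730·13.0) / (0.6106 + 0.3870 + 0.8600 + 0.4730)
  = 46.1777 / 2.3306 = 19.81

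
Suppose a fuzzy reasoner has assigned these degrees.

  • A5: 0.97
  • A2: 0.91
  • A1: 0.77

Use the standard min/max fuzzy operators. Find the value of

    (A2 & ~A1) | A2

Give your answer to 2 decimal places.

0.91

~A1 = 1 − 0.77 = 0.23
A2 & ~A1 = min(a, b) on (0.91, 0.23) = 0.23
(A2 & ~A1) | A2 = max(a, b) on (0.23, 0.91) = 0.91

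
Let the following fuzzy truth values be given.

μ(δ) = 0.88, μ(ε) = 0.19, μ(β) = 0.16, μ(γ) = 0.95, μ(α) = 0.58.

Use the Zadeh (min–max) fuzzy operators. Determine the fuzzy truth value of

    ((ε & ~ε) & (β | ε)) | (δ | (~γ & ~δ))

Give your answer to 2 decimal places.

0.88

~ε = 1 − 0.19 = 0.81
ε & ~ε = min(a, b) on (0.19, 0.81) = 0.19
β | ε = max(a, b) on (0.16, 0.19) = 0.19
(ε & ~ε) & (β | ε) = min(a, b) on (0.19, 0.19) = 0.19
~γ = 1 − 0.95 = 0.05
~δ = 1 − 0.88 = 0.12
~γ & ~δ = min(a, b) on (0.05, 0.12) = 0.05
δ | (~γ & ~δ) = max(a, b) on (0.88, 0.05) = 0.88
((ε & ~ε) & (β | ε)) | (δ | (~γ & ~δ)) = max(a, b) on (0.19, 0.88) = 0.88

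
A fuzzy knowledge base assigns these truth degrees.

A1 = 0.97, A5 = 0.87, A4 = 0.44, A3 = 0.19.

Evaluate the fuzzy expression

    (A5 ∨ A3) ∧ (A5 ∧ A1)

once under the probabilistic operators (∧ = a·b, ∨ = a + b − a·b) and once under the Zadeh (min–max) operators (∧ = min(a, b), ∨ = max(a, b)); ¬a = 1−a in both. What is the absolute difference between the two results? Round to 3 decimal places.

0.115

Under probabilistic:
  A5 ∨ A3 = a + b − a·b on (0.8700, 0.1900) = 0.8947
  A5 ∧ A1 = a·b on (0.8700, 0.9700) = 0.8439
  (A5 ∨ A3) ∧ (A5 ∧ A1) = a·b on (0.8947, 0.8439) = 0.7550
  → value = 0.7550
Under Zadeh (min–max):
  A5 ∨ A3 = max(a, b) on (0.87, 0.19) = 0.87
  A5 ∧ A1 = min(a, b) on (0.87, 0.97) = 0.87
  (A5 ∨ A3) ∧ (A5 ∧ A1) = min(a, b) on (0.87, 0.87) = 0.87
  → value = 0.8700
|0.7550 − 0.8700| = 0.115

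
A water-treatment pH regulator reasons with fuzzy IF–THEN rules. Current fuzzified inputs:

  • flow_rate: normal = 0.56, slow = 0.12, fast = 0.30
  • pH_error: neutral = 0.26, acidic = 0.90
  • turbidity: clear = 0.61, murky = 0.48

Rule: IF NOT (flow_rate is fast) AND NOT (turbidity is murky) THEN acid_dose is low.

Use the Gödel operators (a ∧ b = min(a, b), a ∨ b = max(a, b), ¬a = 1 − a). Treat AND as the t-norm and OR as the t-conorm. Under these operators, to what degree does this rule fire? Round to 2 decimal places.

firing strength: ¬fast=1−0.30=0.70, ¬murky=1−0.48=0.52; AND[min(a, b)] → w = 0.52

0.52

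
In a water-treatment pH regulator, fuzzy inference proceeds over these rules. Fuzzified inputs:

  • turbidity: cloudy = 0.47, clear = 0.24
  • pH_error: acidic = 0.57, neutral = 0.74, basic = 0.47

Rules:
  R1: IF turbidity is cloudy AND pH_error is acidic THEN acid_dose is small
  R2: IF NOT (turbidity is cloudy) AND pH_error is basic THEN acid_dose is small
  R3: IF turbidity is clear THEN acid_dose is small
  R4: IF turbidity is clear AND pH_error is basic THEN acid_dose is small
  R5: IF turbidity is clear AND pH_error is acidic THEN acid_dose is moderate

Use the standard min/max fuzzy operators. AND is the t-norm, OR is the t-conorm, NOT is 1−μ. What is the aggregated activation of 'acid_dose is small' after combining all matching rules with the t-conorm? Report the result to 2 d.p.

R1: cloudy=0.47, acidic=0.57; AND[min(a, b)] → w = 0.47
R2: ¬cloudy=1−0.47=0.53, basic=0.47; AND[min(a, b)] → w = 0.47
R3: clear=0.24 → w = 0.24
R4: clear=0.24, basic=0.47; AND[min(a, b)] → w = 0.24
R5: clear=0.24, acidic=0.57; AND[min(a, b)] → w = 0.24
Rules with consequent 'small': {R1, R2, R3, R4} → strengths 0.47, 0.47, 0.24, 0.24
Aggregate via t-conorm [max(a, b)]: 0.47

0.47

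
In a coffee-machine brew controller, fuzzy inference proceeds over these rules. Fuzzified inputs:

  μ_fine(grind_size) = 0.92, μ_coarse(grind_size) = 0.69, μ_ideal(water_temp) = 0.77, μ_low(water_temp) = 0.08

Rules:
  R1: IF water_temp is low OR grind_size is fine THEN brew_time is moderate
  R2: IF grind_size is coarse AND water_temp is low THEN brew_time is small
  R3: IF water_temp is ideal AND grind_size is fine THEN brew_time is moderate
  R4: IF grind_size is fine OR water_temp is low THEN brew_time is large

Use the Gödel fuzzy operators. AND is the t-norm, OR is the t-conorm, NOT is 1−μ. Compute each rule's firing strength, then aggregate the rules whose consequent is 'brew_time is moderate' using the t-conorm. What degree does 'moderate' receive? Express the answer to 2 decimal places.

R1: low=0.08, fine=0.92; OR[max(a, b)] → w = 0.92
R2: coarse=0.69, low=0.08; AND[min(a, b)] → w = 0.08
R3: ideal=0.77, fine=0.92; AND[min(a, b)] → w = 0.77
R4: fine=0.92, low=0.08; OR[max(a, b)] → w = 0.92
Rules with consequent 'moderate': {R1, R3} → strengths 0.92, 0.77
Aggregate via t-conorm [max(a, b)]: 0.92

0.92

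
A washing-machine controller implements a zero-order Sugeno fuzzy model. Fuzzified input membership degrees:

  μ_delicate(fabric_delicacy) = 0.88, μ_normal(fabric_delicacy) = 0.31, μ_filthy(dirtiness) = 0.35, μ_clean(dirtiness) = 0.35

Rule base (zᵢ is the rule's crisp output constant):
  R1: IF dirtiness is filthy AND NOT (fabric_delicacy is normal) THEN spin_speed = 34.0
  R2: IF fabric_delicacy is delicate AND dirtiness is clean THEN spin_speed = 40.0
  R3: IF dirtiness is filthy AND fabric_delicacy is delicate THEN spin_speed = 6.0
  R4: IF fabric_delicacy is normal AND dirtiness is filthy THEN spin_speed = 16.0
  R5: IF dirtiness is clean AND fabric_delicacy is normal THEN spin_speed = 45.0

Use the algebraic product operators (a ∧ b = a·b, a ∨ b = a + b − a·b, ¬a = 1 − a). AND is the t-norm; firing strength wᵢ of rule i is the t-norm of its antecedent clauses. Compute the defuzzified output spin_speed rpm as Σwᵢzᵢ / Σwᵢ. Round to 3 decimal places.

R1 (z=34.0): filthy=0.35, ¬normal=1−0.31=0.69; AND[a·b] → w = 0.2415
R2 (z=40.0): delicate=0.88, clean=0.35; AND[a·b] → w = 0.3080
R3 (z=6.0): filthy=0.35, delicate=0.88; AND[a·b] → w = 0.3080
R4 (z=16.0): normal=0.31, filthy=0.35; AND[a·b] → w = 0.1085
R5 (z=45.0): clean=0.35, normal=0.31; AND[a·b] → w = 0.1085
Weighted average = (0.2415·34.0 + 0.3080·40.0 + 0.3080·6.0 + 0.1085·16.0 + 0.1085·45.0) / (0.2415 + 0.3080 + 0.3080 + 0.1085 + 0.1085)
  = 28.9975 / 1.0745 = 26.987

26.987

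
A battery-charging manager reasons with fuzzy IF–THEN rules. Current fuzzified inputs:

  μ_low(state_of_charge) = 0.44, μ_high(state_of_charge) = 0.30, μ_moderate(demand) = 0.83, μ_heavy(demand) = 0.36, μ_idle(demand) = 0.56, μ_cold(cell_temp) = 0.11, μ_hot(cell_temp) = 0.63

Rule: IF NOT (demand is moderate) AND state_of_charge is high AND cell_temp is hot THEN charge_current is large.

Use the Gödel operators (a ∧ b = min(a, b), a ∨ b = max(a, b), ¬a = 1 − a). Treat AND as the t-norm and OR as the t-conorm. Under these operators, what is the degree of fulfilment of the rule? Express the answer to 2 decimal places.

firing strength: ¬moderate=1−0.83=0.17, high=0.30, hot=0.63; AND[min(a, b)] → w = 0.17

0.17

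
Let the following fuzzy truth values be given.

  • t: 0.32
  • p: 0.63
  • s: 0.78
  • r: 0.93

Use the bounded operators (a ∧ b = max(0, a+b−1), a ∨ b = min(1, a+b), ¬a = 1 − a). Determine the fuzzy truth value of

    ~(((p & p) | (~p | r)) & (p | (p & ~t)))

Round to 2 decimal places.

p & p = max(0, a+b−1) on (0.63, 0.63) = 0.26
~p = 1 − 0.63 = 0.37
~p | r = min(1, a+b) on (0.37, 0.93) = 1.00
(p & p) | (~p | r) = min(1, a+b) on (0.26, 1.00) = 1.00
~t = 1 − 0.32 = 0.68
p & ~t = max(0, a+b−1) on (0.63, 0.68) = 0.31
p | (p & ~t) = min(1, a+b) on (0.63, 0.31) = 0.94
((p & p) | (~p | r)) & (p | (p & ~t)) = max(0, a+b−1) on (1.00, 0.94) = 0.94
~(((p & p) | (~p | r)) & (p | (p & ~t))) = 1 − 0.94 = 0.06

0.06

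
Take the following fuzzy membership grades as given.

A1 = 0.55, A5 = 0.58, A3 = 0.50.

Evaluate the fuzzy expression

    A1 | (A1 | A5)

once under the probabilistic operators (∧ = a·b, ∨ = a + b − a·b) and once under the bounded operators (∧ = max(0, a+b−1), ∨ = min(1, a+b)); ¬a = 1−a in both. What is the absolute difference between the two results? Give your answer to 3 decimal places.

Under probabilistic:
  A1 | A5 = a + b − a·b on (0.5500, 0.5800) = 0.8110
  A1 | (A1 | A5) = a + b − a·b on (0.5500, 0.8110) = 0.9149
  → value = 0.9149
Under bounded:
  A1 | A5 = min(1, a+b) on (0.55, 0.58) = 1.00
  A1 | (A1 | A5) = min(1, a+b) on (0.55, 1.00) = 1.00
  → value = 1.0000
|0.9149 − 1.0000| = 0.085

0.085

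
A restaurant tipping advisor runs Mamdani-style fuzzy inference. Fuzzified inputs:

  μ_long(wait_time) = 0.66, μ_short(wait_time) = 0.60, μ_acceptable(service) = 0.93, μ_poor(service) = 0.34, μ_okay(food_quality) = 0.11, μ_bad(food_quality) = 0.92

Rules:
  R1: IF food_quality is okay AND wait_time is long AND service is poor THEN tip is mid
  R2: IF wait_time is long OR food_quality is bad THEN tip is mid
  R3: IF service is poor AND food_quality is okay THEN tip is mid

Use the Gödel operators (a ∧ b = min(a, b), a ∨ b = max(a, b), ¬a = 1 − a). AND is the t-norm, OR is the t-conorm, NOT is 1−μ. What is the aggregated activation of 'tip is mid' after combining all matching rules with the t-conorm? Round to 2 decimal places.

0.92

R1: okay=0.11, long=0.66, poor=0.34; AND[min(a, b)] → w = 0.11
R2: long=0.66, bad=0.92; OR[max(a, b)] → w = 0.92
R3: poor=0.34, okay=0.11; AND[min(a, b)] → w = 0.11
Rules with consequent 'mid': {R1, R2, R3} → strengths 0.11, 0.92, 0.11
Aggregate via t-conorm [max(a, b)]: 0.92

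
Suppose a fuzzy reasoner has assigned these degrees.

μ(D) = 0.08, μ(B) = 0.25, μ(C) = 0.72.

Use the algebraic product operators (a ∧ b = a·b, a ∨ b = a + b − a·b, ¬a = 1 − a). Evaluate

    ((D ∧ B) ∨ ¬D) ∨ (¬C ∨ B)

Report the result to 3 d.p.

D ∧ B = a·b on (0.0800, 0.2500) = 0.0200
¬D = 1 − 0.0800 = 0.9200
(D ∧ B) ∨ ¬D = a + b − a·b on (0.0200, 0.9200) = 0.9216
¬C = 1 − 0.7200 = 0.2800
¬C ∨ B = a + b − a·b on (0.2800, 0.2500) = 0.4600
((D ∧ B) ∨ ¬D) ∨ (¬C ∨ B) = a + b − a·b on (0.9216, 0.4600) = 0.9577

0.958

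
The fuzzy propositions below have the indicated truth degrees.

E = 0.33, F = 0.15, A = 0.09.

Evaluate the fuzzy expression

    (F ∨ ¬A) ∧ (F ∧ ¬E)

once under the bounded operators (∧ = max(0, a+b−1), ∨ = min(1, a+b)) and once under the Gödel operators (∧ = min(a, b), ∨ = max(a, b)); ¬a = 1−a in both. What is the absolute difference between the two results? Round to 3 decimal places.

Under bounded:
  ¬A = 1 − 0.09 = 0.91
  F ∨ ¬A = min(1, a+b) on (0.15, 0.91) = 1.00
  ¬E = 1 − 0.33 = 0.67
  F ∧ ¬E = max(0, a+b−1) on (0.15, 0.67) = 0.00
  (F ∨ ¬A) ∧ (F ∧ ¬E) = max(0, a+b−1) on (1.00, 0.00) = 0.00
  → value = 0.0000
Under Gödel:
  ¬A = 1 − 0.09 = 0.91
  F ∨ ¬A = max(a, b) on (0.15, 0.91) = 0.91
  ¬E = 1 − 0.33 = 0.67
  F ∧ ¬E = min(a, b) on (0.15, 0.67) = 0.15
  (F ∨ ¬A) ∧ (F ∧ ¬E) = min(a, b) on (0.91, 0.15) = 0.15
  → value = 0.1500
|0.0000 − 0.1500| = 0.150

0.150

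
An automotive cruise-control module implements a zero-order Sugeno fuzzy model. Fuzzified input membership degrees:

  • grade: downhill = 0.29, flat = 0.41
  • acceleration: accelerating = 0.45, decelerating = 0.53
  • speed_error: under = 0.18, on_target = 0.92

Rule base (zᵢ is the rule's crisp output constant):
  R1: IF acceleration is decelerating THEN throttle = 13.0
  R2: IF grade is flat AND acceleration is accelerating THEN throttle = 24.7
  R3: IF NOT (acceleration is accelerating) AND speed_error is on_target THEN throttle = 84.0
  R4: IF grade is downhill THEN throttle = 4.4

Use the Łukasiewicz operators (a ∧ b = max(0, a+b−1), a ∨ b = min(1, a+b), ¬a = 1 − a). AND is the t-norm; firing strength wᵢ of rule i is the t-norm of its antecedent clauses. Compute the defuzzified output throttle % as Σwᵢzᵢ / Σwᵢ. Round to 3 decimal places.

36.935

R1 (z=13.0): decelerating=0.53 → w = 0.53
R2 (z=24.7): flat=0.41, accelerating=0.45; AND[max(0, a+b−1)] → w = 0.00
R3 (z=84.0): ¬accelerating=1−0.45=0.55, on_target=0.92; AND[max(0, a+b−1)] → w = 0.47
R4 (z=4.4): downhill=0.29 → w = 0.29
Weighted average = (0.53·13.0 + 0.00·24.7 + 0.47·84.0 + 0.29·4.4) / (0.53 + 0.00 + 0.47 + 0.29)
  = 47.6460 / 1.2900 = 36.935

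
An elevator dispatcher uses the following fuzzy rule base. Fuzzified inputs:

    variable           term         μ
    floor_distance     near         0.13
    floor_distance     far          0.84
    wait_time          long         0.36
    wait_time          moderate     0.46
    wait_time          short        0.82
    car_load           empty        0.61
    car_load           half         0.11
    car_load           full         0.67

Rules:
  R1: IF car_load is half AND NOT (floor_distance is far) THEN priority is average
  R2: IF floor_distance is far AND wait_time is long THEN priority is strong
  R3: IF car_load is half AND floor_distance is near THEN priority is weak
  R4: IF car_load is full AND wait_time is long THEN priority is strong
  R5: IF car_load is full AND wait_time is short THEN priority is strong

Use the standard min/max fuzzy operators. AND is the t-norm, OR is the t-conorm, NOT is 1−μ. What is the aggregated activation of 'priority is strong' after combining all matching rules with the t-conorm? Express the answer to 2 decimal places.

0.67

R1: half=0.11, ¬far=1−0.84=0.16; AND[min(a, b)] → w = 0.11
R2: far=0.84, long=0.36; AND[min(a, b)] → w = 0.36
R3: half=0.11, near=0.13; AND[min(a, b)] → w = 0.11
R4: full=0.67, long=0.36; AND[min(a, b)] → w = 0.36
R5: full=0.67, short=0.82; AND[min(a, b)] → w = 0.67
Rules with consequent 'strong': {R2, R4, R5} → strengths 0.36, 0.36, 0.67
Aggregate via t-conorm [max(a, b)]: 0.67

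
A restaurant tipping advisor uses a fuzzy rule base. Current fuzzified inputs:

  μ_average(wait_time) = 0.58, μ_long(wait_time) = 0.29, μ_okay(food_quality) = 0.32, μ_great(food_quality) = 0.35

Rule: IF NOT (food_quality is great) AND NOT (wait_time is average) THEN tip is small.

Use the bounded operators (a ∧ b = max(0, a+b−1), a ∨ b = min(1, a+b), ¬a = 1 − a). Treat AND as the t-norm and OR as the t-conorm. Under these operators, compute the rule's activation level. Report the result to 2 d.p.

firing strength: ¬great=1−0.35=0.65, ¬average=1−0.58=0.42; AND[max(0, a+b−1)] → w = 0.07

0.07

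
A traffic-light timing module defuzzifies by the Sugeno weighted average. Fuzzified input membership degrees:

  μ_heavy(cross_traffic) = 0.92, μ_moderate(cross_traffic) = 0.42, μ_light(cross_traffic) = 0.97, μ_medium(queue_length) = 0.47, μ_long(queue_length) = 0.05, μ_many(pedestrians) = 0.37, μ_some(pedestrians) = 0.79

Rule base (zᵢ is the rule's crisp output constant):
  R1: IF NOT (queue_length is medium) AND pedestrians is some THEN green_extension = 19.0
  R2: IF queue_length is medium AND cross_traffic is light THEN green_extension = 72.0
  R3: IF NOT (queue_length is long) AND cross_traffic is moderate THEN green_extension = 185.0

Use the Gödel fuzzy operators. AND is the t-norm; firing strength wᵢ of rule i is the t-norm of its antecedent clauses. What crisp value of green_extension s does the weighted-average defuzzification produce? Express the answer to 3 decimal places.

R1 (z=19.0): ¬medium=1−0.47=0.53, some=0.79; AND[min(a, b)] → w = 0.53
R2 (z=72.0): medium=0.47, light=0.97; AND[min(a, b)] → w = 0.47
R3 (z=185.0): ¬long=1−0.05=0.95, moderate=0.42; AND[min(a, b)] → w = 0.42
Weighted average = (0.53·19.0 + 0.47·72.0 + 0.42·185.0) / (0.53 + 0.47 + 0.42)
  = 121.6100 / 1.4200 = 85.641

85.641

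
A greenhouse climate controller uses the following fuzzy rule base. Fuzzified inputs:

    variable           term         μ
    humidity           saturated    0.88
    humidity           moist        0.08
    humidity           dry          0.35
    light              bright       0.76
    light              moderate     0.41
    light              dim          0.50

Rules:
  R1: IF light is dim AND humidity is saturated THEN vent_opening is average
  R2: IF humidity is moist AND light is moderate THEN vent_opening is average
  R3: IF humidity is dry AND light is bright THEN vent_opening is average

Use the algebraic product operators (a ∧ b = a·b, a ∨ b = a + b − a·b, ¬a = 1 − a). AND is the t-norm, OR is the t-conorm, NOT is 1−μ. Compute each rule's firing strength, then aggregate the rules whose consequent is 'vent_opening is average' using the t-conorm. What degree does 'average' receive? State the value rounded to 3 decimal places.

0.602

R1: dim=0.50, saturated=0.88; AND[a·b] → w = 0.4400
R2: moist=0.08, moderate=0.41; AND[a·b] → w = 0.0328
R3: dry=0.35, bright=0.76; AND[a·b] → w = 0.2660
Rules with consequent 'average': {R1, R2, R3} → strengths 0.4400, 0.0328, 0.2660
Aggregate via t-conorm [a + b − a·b]: 0.6024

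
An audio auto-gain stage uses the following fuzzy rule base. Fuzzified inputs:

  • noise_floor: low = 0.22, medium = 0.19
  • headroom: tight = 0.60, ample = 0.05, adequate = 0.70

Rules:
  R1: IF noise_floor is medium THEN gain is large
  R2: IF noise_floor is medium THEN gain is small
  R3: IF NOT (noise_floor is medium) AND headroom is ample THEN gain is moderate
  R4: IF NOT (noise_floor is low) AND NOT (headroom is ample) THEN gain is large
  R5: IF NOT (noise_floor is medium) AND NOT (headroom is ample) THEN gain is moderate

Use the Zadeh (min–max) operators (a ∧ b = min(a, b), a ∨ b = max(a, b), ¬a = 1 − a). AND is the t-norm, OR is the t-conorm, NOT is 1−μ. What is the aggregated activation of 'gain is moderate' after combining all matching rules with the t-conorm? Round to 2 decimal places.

R1: medium=0.19 → w = 0.19
R2: medium=0.19 → w = 0.19
R3: ¬medium=1−0.19=0.81, ample=0.05; AND[min(a, b)] → w = 0.05
R4: ¬low=1−0.22=0.78, ¬ample=1−0.05=0.95; AND[min(a, b)] → w = 0.78
R5: ¬medium=1−0.19=0.81, ¬ample=1−0.05=0.95; AND[min(a, b)] → w = 0.81
Rules with consequent 'moderate': {R3, R5} → strengths 0.05, 0.81
Aggregate via t-conorm [max(a, b)]: 0.81

0.81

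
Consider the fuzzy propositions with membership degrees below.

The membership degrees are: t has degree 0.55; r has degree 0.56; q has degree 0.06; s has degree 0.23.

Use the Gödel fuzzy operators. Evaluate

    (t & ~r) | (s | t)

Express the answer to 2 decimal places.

0.55

~r = 1 − 0.56 = 0.44
t & ~r = min(a, b) on (0.55, 0.44) = 0.44
s | t = max(a, b) on (0.23, 0.55) = 0.55
(t & ~r) | (s | t) = max(a, b) on (0.44, 0.55) = 0.55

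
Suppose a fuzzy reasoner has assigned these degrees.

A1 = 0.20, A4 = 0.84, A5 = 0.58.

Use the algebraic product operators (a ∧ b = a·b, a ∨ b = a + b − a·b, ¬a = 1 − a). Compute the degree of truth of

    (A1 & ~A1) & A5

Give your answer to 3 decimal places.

0.093

~A1 = 1 − 0.2000 = 0.8000
A1 & ~A1 = a·b on (0.2000, 0.8000) = 0.1600
(A1 & ~A1) & A5 = a·b on (0.1600, 0.5800) = 0.0928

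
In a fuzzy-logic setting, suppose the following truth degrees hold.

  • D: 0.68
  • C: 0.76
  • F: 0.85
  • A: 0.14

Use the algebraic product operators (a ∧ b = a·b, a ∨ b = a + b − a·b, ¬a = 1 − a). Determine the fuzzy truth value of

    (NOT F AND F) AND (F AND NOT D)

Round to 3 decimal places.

0.035

NOT F = 1 − 0.8500 = 0.1500
NOT F AND F = a·b on (0.1500, 0.8500) = 0.1275
NOT D = 1 − 0.6800 = 0.3200
F AND NOT D = a·b on (0.8500, 0.3200) = 0.2720
(NOT F AND F) AND (F AND NOT D) = a·b on (0.1275, 0.2720) = 0.0347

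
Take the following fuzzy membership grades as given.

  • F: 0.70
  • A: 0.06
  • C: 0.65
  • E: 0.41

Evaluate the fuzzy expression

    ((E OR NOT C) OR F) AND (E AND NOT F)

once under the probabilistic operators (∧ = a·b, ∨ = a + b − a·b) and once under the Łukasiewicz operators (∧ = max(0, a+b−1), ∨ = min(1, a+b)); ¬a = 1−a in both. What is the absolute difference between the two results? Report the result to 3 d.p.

Under probabilistic:
  NOT C = 1 − 0.6500 = 0.3500
  E OR NOT C = a + b − a·b on (0.4100, 0.3500) = 0.6165
  (E OR NOT C) OR F = a + b − a·b on (0.6165, 0.7000) = 0.8850
  NOT F = 1 − 0.7000 = 0.3000
  E AND NOT F = a·b on (0.4100, 0.3000) = 0.1230
  ((E OR NOT C) OR F) AND (E AND NOT F) = a·b on (0.8850, 0.1230) = 0.1088
  → value = 0.1088
Under Łukasiewicz:
  NOT C = 1 − 0.65 = 0.35
  E OR NOT C = min(1, a+b) on (0.41, 0.35) = 0.76
  (E OR NOT C) OR F = min(1, a+b) on (0.76, 0.70) = 1.00
  NOT F = 1 − 0.70 = 0.30
  E AND NOT F = max(0, a+b−1) on (0.41, 0.30) = 0.00
  ((E OR NOT C) OR F) AND (E AND NOT F) = max(0, a+b−1) on (1.00, 0.00) = 0.00
  → value = 0.0000
|0.1088 − 0.0000| = 0.109

0.109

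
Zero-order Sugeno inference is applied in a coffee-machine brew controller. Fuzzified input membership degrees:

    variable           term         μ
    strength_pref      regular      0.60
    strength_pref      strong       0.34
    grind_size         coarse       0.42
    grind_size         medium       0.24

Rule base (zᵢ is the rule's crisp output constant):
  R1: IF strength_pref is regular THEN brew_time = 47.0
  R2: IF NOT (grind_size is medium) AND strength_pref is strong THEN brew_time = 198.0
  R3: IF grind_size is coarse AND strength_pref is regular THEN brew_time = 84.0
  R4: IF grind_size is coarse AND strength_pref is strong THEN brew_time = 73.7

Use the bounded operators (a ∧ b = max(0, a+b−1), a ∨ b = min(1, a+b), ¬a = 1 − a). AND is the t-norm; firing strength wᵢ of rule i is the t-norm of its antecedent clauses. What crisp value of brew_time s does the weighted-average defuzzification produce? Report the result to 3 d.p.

R1 (z=47.0): regular=0.60 → w = 0.60
R2 (z=198.0): ¬medium=1−0.24=0.76, strong=0.34; AND[max(0, a+b−1)] → w = 0.10
R3 (z=84.0): coarse=0.42, regular=0.60; AND[max(0, a+b−1)] → w = 0.02
R4 (z=73.7): coarse=0.42, strong=0.34; AND[max(0, a+b−1)] → w = 0.00
Weighted average = (0.60·47.0 + 0.10·198.0 + 0.02·84.0 + 0.00·73.7) / (0.60 + 0.10 + 0.02 + 0.00)
  = 49.6800 / 0.7200 = 69.000

69.000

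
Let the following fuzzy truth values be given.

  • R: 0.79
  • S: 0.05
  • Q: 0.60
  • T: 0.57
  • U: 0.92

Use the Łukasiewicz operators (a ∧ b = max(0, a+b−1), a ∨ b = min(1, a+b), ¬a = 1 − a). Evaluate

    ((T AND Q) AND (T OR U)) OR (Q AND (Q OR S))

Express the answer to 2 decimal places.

0.42

T AND Q = max(0, a+b−1) on (0.57, 0.60) = 0.17
T OR U = min(1, a+b) on (0.57, 0.92) = 1.00
(T AND Q) AND (T OR U) = max(0, a+b−1) on (0.17, 1.00) = 0.17
Q OR S = min(1, a+b) on (0.60, 0.05) = 0.65
Q AND (Q OR S) = max(0, a+b−1) on (0.60, 0.65) = 0.25
((T AND Q) AND (T OR U)) OR (Q AND (Q OR S)) = min(1, a+b) on (0.17, 0.25) = 0.42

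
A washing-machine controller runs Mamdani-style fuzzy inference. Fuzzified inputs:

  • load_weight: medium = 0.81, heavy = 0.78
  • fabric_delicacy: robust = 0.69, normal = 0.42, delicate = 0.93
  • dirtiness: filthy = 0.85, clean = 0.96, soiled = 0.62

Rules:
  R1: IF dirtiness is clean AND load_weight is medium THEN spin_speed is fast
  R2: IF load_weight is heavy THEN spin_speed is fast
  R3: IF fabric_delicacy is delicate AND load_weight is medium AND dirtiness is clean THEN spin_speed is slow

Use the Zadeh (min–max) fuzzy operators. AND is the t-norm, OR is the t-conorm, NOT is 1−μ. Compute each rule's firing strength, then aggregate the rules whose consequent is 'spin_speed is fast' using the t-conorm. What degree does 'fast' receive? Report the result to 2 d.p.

R1: clean=0.96, medium=0.81; AND[min(a, b)] → w = 0.81
R2: heavy=0.78 → w = 0.78
R3: delicate=0.93, medium=0.81, clean=0.96; AND[min(a, b)] → w = 0.81
Rules with consequent 'fast': {R1, R2} → strengths 0.81, 0.78
Aggregate via t-conorm [max(a, b)]: 0.81

0.81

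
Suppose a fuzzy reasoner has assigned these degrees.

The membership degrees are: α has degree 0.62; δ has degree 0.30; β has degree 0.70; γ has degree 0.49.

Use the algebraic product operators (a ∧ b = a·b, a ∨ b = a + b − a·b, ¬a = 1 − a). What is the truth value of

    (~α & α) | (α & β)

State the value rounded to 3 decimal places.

~α = 1 − 0.6200 = 0.3800
~α & α = a·b on (0.3800, 0.6200) = 0.2356
α & β = a·b on (0.6200, 0.7000) = 0.4340
(~α & α) | (α & β) = a + b − a·b on (0.2356, 0.4340) = 0.5673

0.567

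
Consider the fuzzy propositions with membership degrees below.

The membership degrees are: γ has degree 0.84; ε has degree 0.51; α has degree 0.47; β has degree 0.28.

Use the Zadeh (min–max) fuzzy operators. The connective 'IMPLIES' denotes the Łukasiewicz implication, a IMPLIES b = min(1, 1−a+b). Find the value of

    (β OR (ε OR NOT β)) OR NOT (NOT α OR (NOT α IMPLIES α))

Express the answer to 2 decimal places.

NOT β = 1 − 0.28 = 0.72
ε OR NOT β = max(a, b) on (0.51, 0.72) = 0.72
β OR (ε OR NOT β) = max(a, b) on (0.28, 0.72) = 0.72
NOT α = 1 − 0.47 = 0.53
NOT α = 1 − 0.47 = 0.53
NOT α IMPLIES α  [Łukasiewicz: min(1, 1−a+b)] with a=0.53, b=0.47 → 0.94
NOT α OR (NOT α IMPLIES α) = max(a, b) on (0.53, 0.94) = 0.94
NOT (NOT α OR (NOT α IMPLIES α)) = 1 − 0.94 = 0.06
(β OR (ε OR NOT β)) OR NOT (NOT α OR (NOT α IMPLIES α)) = max(a, b) on (0.72, 0.06) = 0.72

0.72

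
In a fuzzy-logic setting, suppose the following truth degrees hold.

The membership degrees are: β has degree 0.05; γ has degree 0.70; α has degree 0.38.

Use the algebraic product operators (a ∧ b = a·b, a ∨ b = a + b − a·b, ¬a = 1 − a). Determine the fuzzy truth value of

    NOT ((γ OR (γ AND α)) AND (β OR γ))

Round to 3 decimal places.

γ AND α = a·b on (0.7000, 0.3800) = 0.2660
γ OR (γ AND α) = a + b − a·b on (0.7000, 0.2660) = 0.7798
β OR γ = a + b − a·b on (0.0500, 0.7000) = 0.7150
(γ OR (γ AND α)) AND (β OR γ) = a·b on (0.7798, 0.7150) = 0.5576
NOT ((γ OR (γ AND α)) AND (β OR γ)) = 1 − 0.5576 = 0.4424

0.442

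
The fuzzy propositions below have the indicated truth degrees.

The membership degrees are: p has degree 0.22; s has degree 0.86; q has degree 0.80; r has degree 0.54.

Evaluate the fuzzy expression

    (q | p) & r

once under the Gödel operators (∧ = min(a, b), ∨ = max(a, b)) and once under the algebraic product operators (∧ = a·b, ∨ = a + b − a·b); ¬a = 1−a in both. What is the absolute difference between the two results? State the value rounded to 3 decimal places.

Under Gödel:
  q | p = max(a, b) on (0.80, 0.22) = 0.80
  (q | p) & r = min(a, b) on (0.80, 0.54) = 0.54
  → value = 0.5400
Under algebraic product:
  q | p = a + b − a·b on (0.8000, 0.2200) = 0.8440
  (q | p) & r = a·b on (0.8440, 0.5400) = 0.4558
  → value = 0.4558
|0.5400 − 0.4558| = 0.084

0.084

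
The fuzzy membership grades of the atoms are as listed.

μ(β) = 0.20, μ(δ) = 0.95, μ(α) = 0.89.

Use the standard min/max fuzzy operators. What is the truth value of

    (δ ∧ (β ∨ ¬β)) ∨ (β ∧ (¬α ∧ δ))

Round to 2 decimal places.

0.80

¬β = 1 − 0.20 = 0.80
β ∨ ¬β = max(a, b) on (0.20, 0.80) = 0.80
δ ∧ (β ∨ ¬β) = min(a, b) on (0.95, 0.80) = 0.80
¬α = 1 − 0.89 = 0.11
¬α ∧ δ = min(a, b) on (0.11, 0.95) = 0.11
β ∧ (¬α ∧ δ) = min(a, b) on (0.20, 0.11) = 0.11
(δ ∧ (β ∨ ¬β)) ∨ (β ∧ (¬α ∧ δ)) = max(a, b) on (0.80, 0.11) = 0.80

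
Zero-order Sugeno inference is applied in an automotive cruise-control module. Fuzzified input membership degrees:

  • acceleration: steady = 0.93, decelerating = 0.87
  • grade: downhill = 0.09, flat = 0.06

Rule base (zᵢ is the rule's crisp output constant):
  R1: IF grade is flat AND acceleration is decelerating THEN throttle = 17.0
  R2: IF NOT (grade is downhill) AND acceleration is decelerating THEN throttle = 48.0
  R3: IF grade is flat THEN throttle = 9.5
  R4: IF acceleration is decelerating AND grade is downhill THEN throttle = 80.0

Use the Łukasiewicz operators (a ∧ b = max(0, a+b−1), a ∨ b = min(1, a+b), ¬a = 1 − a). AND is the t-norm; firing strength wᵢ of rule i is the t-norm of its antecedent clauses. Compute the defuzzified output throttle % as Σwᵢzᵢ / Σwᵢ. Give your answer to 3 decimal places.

45.250

R1 (z=17.0): flat=0.06, decelerating=0.87; AND[max(0, a+b−1)] → w = 0.00
R2 (z=48.0): ¬downhill=1−0.09=0.91, decelerating=0.87; AND[max(0, a+b−1)] → w = 0.78
R3 (z=9.5): flat=0.06 → w = 0.06
R4 (z=80.0): decelerating=0.87, downhill=0.09; AND[max(0, a+b−1)] → w = 0.00
Weighted average = (0.00·17.0 + 0.78·48.0 + 0.06·9.5 + 0.00·80.0) / (0.00 + 0.78 + 0.06 + 0.00)
  = 38.0100 / 0.8400 = 45.250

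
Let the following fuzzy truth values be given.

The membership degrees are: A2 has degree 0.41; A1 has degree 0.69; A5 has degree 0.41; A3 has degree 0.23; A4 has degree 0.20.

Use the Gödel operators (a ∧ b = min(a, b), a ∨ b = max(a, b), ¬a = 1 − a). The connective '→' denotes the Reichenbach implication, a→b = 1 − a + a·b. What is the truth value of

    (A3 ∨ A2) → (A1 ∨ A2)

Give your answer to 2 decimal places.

0.87

A3 ∨ A2 = max(a, b) on (0.23, 0.41) = 0.41
A1 ∨ A2 = max(a, b) on (0.69, 0.41) = 0.69
(A3 ∨ A2) → (A1 ∨ A2)  [Reichenbach: 1 − a + a·b] with a=0.41, b=0.69 → 0.87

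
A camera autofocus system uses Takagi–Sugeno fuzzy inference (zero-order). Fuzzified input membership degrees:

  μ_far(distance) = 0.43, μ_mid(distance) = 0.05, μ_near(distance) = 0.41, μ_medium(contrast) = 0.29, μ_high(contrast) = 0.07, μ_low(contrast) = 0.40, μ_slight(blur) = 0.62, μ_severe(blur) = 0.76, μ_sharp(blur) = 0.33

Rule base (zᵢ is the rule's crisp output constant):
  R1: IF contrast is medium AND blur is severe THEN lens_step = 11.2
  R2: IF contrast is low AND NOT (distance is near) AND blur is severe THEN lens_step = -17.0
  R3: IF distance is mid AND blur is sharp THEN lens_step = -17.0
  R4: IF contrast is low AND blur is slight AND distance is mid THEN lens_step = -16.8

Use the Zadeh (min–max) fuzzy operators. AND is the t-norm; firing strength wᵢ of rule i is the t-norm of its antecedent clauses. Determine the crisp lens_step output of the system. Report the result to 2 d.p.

-6.64

R1 (z=11.2): medium=0.29, severe=0.76; AND[min(a, b)] → w = 0.29
R2 (z=-17.0): low=0.40, ¬near=1−0.41=0.59, severe=0.76; AND[min(a, b)] → w = 0.40
R3 (z=-17.0): mid=0.05, sharp=0.33; AND[min(a, b)] → w = 0.05
R4 (z=-16.8): low=0.40, slight=0.62, mid=0.05; AND[min(a, b)] → w = 0.05
Weighted average = (0.29·11.2 + 0.40·-17.0 + 0.05·-17.0 + 0.05·-16.8) / (0.29 + 0.40 + 0.05 + 0.05)
  = -5.2420 / 0.7900 = -6.64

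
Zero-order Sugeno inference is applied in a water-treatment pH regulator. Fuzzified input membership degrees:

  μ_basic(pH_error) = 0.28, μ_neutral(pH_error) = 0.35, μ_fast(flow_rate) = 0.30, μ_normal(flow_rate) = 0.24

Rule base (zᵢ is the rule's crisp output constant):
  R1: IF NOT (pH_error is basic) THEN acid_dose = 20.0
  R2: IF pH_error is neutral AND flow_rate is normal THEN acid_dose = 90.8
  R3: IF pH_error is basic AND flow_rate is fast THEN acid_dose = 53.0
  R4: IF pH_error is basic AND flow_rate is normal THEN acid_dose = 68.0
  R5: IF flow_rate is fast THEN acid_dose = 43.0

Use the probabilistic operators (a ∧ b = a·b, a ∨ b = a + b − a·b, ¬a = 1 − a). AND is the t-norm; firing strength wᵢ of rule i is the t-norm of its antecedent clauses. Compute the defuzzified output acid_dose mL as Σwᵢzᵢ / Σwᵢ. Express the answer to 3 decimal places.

35.013

R1 (z=20.0): ¬basic=1−0.28=0.72 → w = 0.7200
R2 (z=90.8): neutral=0.35, normal=0.24; AND[a·b] → w = 0.0840
R3 (z=53.0): basic=0.28, fast=0.30; AND[a·b] → w = 0.0840
R4 (z=68.0): basic=0.28, normal=0.24; AND[a·b] → w = 0.0672
R5 (z=43.0): fast=0.30 → w = 0.3000
Weighted average = (0.7200·20.0 + 0.0840·90.8 + 0.0840·53.0 + 0.0672·68.0 + 0.3000·43.0) / (0.7200 + 0.0840 + 0.0840 + 0.0672 + 0.3000)
  = 43.9488 / 1.2552 = 35.013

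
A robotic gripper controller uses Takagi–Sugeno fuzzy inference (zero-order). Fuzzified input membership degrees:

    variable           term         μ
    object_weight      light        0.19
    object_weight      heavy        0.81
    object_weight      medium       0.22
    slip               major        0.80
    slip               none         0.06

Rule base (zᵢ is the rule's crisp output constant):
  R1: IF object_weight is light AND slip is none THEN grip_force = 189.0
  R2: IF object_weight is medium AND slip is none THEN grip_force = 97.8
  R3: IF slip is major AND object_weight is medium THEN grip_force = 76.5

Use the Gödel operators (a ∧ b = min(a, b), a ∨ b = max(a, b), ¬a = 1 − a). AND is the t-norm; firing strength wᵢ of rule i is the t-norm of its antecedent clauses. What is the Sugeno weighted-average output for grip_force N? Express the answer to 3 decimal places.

R1 (z=189.0): light=0.19, none=0.06; AND[min(a, b)] → w = 0.06
R2 (z=97.8): medium=0.22, none=0.06; AND[min(a, b)] → w = 0.06
R3 (z=76.5): major=0.80, medium=0.22; AND[min(a, b)] → w = 0.22
Weighted average = (0.06·189.0 + 0.06·97.8 + 0.22·76.5) / (0.06 + 0.06 + 0.22)
  = 34.0380 / 0.3400 = 100.112

100.112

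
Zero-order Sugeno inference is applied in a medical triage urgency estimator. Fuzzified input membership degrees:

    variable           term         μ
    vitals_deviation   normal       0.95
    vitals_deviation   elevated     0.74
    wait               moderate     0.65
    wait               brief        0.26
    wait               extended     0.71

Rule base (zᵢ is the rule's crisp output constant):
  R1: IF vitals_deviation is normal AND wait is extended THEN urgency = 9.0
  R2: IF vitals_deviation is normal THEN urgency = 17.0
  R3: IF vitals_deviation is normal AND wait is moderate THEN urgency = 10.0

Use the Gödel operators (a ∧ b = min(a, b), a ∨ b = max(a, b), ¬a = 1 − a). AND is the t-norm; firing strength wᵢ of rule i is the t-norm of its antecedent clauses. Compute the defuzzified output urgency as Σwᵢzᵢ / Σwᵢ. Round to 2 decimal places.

12.57

R1 (z=9.0): normal=0.95, extended=0.71; AND[min(a, b)] → w = 0.71
R2 (z=17.0): normal=0.95 → w = 0.95
R3 (z=10.0): normal=0.95, moderate=0.65; AND[min(a, b)] → w = 0.65
Weighted average = (0.71·9.0 + 0.95·17.0 + 0.65·10.0) / (0.71 + 0.95 + 0.65)
  = 29.0400 / 2.3100 = 12.57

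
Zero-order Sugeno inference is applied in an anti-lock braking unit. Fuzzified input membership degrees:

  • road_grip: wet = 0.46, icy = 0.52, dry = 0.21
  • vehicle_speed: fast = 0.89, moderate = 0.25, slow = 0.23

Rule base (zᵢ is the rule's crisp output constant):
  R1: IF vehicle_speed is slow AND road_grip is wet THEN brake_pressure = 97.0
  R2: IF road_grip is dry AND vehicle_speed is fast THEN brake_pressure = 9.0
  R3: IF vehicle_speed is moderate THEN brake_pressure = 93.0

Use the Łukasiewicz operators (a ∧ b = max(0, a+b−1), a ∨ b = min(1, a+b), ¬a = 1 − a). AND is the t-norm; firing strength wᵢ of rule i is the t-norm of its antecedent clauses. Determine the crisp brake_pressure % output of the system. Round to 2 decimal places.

R1 (z=97.0): slow=0.23, wet=0.46; AND[max(0, a+b−1)] → w = 0.00
R2 (z=9.0): dry=0.21, fast=0.89; AND[max(0, a+b−1)] → w = 0.10
R3 (z=93.0): moderate=0.25 → w = 0.25
Weighted average = (0.00·97.0 + 0.10·9.0 + 0.25·93.0) / (0.00 + 0.10 + 0.25)
  = 24.1500 / 0.3500 = 69.00

69.00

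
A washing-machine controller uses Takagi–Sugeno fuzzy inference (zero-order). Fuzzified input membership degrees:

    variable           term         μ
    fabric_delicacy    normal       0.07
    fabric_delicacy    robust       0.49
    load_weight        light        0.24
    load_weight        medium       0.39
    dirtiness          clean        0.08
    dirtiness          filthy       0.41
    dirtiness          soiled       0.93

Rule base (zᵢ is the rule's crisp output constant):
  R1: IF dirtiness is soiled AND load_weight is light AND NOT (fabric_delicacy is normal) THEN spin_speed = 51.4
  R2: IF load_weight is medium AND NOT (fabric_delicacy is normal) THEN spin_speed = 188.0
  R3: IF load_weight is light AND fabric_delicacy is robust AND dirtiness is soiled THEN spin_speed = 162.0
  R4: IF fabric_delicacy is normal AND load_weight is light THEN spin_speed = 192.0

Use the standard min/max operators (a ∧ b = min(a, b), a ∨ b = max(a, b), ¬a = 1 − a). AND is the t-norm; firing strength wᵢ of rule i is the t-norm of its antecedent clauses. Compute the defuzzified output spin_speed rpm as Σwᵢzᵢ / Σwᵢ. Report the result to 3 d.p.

R1 (z=51.4): soiled=0.93, light=0.24, ¬normal=1−0.07=0.93; AND[min(a, b)] → w = 0.24
R2 (z=188.0): medium=0.39, ¬normal=1−0.07=0.93; AND[min(a, b)] → w = 0.39
R3 (z=162.0): light=0.24, robust=0.49, soiled=0.93; AND[min(a, b)] → w = 0.24
R4 (z=192.0): normal=0.07, light=0.24; AND[min(a, b)] → w = 0.07
Weighted average = (0.24·51.4 + 0.39·188.0 + 0.24·162.0 + 0.07·192.0) / (0.24 + 0.39 + 0.24 + 0.07)
  = 137.9760 / 0.9400 = 146.783

146.783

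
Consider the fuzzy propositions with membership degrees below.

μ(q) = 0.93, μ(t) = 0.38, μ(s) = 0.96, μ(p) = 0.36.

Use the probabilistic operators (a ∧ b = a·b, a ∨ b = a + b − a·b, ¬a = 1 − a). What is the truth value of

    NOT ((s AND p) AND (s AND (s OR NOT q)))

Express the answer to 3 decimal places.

s AND p = a·b on (0.9600, 0.3600) = 0.3456
NOT q = 1 − 0.9300 = 0.0700
s OR NOT q = a + b − a·b on (0.9600, 0.0700) = 0.9628
s AND (s OR NOT q) = a·b on (0.9600, 0.9628) = 0.9243
(s AND p) AND (s AND (s OR NOT q)) = a·b on (0.3456, 0.9243) = 0.3194
NOT ((s AND p) AND (s AND (s OR NOT q))) = 1 − 0.3194 = 0.6806

0.681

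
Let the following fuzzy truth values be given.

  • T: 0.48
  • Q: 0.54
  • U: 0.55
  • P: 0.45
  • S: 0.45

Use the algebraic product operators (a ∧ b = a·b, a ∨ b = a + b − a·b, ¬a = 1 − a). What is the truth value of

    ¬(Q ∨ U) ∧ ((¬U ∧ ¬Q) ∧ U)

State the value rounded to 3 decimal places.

0.024

Q ∨ U = a + b − a·b on (0.5400, 0.5500) = 0.7930
¬(Q ∨ U) = 1 − 0.7930 = 0.2070
¬U = 1 − 0.5500 = 0.4500
¬Q = 1 − 0.5400 = 0.4600
¬U ∧ ¬Q = a·b on (0.4500, 0.4600) = 0.2070
(¬U ∧ ¬Q) ∧ U = a·b on (0.2070, 0.5500) = 0.1138
¬(Q ∨ U) ∧ ((¬U ∧ ¬Q) ∧ U) = a·b on (0.2070, 0.1138) = 0.0236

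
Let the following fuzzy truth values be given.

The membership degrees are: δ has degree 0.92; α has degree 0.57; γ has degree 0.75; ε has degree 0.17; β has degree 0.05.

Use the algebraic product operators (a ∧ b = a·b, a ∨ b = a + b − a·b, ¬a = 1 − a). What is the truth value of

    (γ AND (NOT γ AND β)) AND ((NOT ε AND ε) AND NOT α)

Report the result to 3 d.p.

NOT γ = 1 − 0.7500 = 0.2500
NOT γ AND β = a·b on (0.2500, 0.0500) = 0.0125
γ AND (NOT γ AND β) = a·b on (0.7500, 0.0125) = 0.0094
NOT ε = 1 − 0.1700 = 0.8300
NOT ε AND ε = a·b on (0.8300, 0.1700) = 0.1411
NOT α = 1 − 0.5700 = 0.4300
(NOT ε AND ε) AND NOT α = a·b on (0.1411, 0.4300) = 0.0607
(γ AND (NOT γ AND β)) AND ((NOT ε AND ε) AND NOT α) = a·b on (0.0094, 0.0607) = 0.0006

0.001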